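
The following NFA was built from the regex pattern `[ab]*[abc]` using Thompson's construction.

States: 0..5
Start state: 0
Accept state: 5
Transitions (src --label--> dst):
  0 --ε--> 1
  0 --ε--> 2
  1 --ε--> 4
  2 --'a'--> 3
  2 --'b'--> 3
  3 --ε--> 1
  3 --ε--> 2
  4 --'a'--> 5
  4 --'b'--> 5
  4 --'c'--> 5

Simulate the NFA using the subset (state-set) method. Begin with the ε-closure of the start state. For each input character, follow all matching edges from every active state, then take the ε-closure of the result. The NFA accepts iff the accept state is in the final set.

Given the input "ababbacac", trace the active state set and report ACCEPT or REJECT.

Answer: REJECT

Steps:
start: ε-closure({0}) = {0,1,2,4}
'a' @ 1: {1,2,3,4,5}  ✓accept
'b' @ 2: {1,2,3,4,5}  ✓accept
'a' @ 3: {1,2,3,4,5}  ✓accept
'b' @ 4: {1,2,3,4,5}  ✓accept
'b' @ 5: {1,2,3,4,5}  ✓accept
'a' @ 6: {1,2,3,4,5}  ✓accept
'c' @ 7: {5}  ✓accept
'a' @ 8: {}  — state set empty
rest 'c' ignored (set empty)
end set {} — state 5 not in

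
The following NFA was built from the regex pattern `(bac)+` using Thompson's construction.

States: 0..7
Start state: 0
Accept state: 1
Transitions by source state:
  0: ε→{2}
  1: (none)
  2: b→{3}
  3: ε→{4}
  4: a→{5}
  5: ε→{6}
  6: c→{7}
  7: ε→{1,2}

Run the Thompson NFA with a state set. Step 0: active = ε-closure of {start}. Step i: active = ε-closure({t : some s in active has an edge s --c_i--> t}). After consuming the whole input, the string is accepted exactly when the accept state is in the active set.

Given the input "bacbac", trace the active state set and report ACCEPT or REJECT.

initial (ε-close {0}): {0,2}
'b' @ 1: {3,4}
'a' @ 2: {5,6}
'c' @ 3: {1,2,7}  [accepting]
'b' @ 4: {3,4}
'a' @ 5: {5,6}
'c' @ 6: {1,2,7}  [accepting]
final: {1,2,7}; accept 1 in set

Answer: ACCEPT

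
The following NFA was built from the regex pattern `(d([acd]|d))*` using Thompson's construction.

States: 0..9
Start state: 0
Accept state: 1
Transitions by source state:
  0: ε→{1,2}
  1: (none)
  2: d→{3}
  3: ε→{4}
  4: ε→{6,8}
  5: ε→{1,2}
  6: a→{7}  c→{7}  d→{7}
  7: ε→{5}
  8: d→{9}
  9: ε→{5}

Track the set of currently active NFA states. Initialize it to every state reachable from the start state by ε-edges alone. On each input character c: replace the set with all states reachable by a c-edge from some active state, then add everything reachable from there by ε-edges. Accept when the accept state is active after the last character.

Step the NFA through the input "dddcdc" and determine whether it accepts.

Answer: ACCEPT

Steps:
start: ε-closure({0}) = {0,1,2}
'd' @ 1: {3,4,6,8}
'd' @ 2: {1,2,5,7,9}  (accept∈set)
'd' @ 3: {3,4,6,8}
'c' @ 4: {1,2,5,7}  (accept∈set)
'd' @ 5: {3,4,6,8}
'c' @ 6: {1,2,5,7}  (accept∈set)
after full input: {1,2,5,7}  (accept=1 in)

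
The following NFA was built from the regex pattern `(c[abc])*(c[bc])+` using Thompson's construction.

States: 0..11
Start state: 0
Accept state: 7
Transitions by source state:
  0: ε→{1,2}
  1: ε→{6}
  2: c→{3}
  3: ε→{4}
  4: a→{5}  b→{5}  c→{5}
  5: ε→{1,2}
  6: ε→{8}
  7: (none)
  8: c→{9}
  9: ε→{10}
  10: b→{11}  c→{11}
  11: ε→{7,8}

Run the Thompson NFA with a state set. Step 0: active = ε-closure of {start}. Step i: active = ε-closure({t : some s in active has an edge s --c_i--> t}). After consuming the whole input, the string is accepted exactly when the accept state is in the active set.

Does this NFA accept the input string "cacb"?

S₀ = ε-closure({0}) = {0,1,2,6,8}
'c' @ 1: {3,4,9,10}
'a' @ 2: {1,2,5,6,8}
'c' @ 3: {3,4,9,10}
'b' @ 4: {1,2,5,6,7,8,11}  ✓accept
end set {1,2,5,6,7,8,11} — state 7 in

Answer: ACCEPT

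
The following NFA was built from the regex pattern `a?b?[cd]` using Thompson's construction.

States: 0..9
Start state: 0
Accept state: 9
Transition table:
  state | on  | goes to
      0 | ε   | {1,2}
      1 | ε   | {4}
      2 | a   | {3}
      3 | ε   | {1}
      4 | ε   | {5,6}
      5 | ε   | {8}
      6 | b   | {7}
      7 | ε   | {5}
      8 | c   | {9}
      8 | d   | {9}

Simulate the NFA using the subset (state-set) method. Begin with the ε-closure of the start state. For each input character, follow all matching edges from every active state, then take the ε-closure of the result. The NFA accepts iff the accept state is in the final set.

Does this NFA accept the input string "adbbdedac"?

start: ε-closure({0}) = {0,1,2,4,5,6,8}
'a' @ 1: {1,3,4,5,6,8}
'd' @ 2: {9}  (accept∈set)
'b' @ 3: {}  — no active states
rest 'bdedac' ignored (set empty)
final: {}; accept 9 not in set

Answer: REJECT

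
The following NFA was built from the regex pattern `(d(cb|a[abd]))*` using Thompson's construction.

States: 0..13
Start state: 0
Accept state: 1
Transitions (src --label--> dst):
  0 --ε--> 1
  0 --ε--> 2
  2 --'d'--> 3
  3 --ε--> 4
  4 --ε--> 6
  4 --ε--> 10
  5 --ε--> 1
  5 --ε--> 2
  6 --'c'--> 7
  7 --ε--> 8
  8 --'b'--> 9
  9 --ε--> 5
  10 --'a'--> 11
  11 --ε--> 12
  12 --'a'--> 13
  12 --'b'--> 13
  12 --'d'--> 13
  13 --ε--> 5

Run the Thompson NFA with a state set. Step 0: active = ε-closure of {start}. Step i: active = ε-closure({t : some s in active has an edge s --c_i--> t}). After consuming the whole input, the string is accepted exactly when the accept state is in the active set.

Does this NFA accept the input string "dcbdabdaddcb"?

Answer: ACCEPT

Trace:
start: ε-closure({0}) = {0,1,2}
'd' @ 1: {3,4,6,10}
'c' @ 2: {7,8}
'b' @ 3: {1,2,5,9}  ✓accept
'd' @ 4: {3,4,6,10}
'a' @ 5: {11,12}
'b' @ 6: {1,2,5,13}  ✓accept
'd' @ 7: {3,4,6,10}
'a' @ 8: {11,12}
'd' @ 9: {1,2,5,13}  ✓accept
'd' @ 10: {3,4,6,10}
'c' @ 11: {7,8}
'b' @ 12: {1,2,5,9}  ✓accept
after full input: {1,2,5,9}  (accept=1 in)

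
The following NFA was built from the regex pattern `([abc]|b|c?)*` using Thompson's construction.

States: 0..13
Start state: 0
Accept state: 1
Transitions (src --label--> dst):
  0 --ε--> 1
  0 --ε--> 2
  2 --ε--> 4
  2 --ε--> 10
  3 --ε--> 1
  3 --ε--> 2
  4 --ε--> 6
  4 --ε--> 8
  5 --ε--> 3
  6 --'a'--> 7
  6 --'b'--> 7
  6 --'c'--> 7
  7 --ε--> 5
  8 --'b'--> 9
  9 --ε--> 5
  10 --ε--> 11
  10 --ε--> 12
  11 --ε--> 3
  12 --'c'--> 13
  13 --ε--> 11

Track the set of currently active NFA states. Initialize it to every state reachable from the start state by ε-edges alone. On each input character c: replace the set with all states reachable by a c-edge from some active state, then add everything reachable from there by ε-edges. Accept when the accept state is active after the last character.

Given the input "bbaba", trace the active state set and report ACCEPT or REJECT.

Answer: ACCEPT

Steps:
S₀ = ε-closure({0}) = {0,1,2,3,4,6,8,10,11,12}
'b' @ 1: {1,2,3,4,5,6,7,8,9,10,11,12}  (accept∈set)
'b' @ 2: {1,2,3,4,5,6,7,8,9,10,11,12}  (accept∈set)
'a' @ 3: {1,2,3,4,5,6,7,8,10,11,12}  (accept∈set)
'b' @ 4: {1,2,3,4,5,6,7,8,9,10,11,12}  (accept∈set)
'a' @ 5: {1,2,3,4,5,6,7,8,10,11,12}  (accept∈set)
after full input: {1,2,3,4,5,6,7,8,10,11,12}  (accept=1 in)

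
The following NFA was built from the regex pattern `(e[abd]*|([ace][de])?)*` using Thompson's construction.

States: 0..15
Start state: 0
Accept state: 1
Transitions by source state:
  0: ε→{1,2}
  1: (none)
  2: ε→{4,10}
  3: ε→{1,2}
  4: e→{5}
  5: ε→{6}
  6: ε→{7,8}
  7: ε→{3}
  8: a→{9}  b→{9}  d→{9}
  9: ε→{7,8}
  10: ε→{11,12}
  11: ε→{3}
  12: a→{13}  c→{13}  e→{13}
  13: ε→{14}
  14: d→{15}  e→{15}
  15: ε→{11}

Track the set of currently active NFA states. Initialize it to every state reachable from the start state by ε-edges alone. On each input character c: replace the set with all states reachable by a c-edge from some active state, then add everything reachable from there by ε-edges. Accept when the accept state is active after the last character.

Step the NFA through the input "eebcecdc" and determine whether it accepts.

Answer: REJECT

Steps:
initial (ε-close {0}): {0,1,2,3,4,10,11,12}
'e' @ 1: {1,2,3,4,5,6,7,8,10,11,12,13,14}  [accepting]
'e' @ 2: {1,2,3,4,5,6,7,8,10,11,12,13,14,15}  [accepting]
'b' @ 3: {1,2,3,4,7,8,9,10,11,12}  [accepting]
'c' @ 4: {13,14}
'e' @ 5: {1,2,3,4,10,11,12,15}  [accepting]
'c' @ 6: {13,14}
'd' @ 7: {1,2,3,4,10,11,12,15}  [accepting]
'c' @ 8: {13,14}
end set {13,14} — state 1 not in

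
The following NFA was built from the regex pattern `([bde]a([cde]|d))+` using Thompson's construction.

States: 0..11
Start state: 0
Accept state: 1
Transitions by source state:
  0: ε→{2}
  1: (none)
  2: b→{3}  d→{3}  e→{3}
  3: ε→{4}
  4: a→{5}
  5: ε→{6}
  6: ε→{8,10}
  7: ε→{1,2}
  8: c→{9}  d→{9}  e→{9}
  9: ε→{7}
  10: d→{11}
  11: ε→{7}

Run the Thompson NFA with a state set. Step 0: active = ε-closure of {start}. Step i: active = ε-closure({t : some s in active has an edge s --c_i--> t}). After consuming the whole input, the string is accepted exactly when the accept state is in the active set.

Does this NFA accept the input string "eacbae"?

S₀ = ε-closure({0}) = {0,2}
'e' @ 1: {3,4}
'a' @ 2: {5,6,8,10}
'c' @ 3: {1,2,7,9}  (accept∈set)
'b' @ 4: {3,4}
'a' @ 5: {5,6,8,10}
'e' @ 6: {1,2,7,9}  (accept∈set)
after full input: {1,2,7,9}  (accept=1 in)

Answer: ACCEPT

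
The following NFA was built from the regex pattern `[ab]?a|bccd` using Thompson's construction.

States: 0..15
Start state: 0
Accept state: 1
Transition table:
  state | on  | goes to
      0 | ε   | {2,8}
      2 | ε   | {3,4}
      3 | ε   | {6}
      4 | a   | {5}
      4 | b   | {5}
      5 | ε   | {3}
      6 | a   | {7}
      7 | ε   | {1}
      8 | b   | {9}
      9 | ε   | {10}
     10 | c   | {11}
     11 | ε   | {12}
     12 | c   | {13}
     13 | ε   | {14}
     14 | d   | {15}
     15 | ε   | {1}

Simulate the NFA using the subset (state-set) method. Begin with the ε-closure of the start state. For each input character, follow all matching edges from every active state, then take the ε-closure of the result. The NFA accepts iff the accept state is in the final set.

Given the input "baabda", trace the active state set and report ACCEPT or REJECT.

Answer: REJECT

Steps:
start: ε-closure({0}) = {0,2,3,4,6,8}
'b' @ 1: {3,5,6,9,10}
'a' @ 2: {1,7}  [accepting]
'a' @ 3: {}  — state set empty
rest 'bda' ignored (set empty)
end set {} — state 1 not in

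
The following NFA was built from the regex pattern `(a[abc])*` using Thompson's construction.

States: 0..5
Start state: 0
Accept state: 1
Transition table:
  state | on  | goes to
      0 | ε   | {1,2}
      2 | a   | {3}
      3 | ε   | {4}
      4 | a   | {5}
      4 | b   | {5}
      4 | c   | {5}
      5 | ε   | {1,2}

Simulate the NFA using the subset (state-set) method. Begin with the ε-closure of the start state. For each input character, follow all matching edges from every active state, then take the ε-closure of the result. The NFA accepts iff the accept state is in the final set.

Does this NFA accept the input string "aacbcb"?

Answer: REJECT

Derivation:
S₀ = ε-closure({0}) = {0,1,2}
'a' @ 1: {3,4}
'a' @ 2: {1,2,5}  ✓accept
'c' @ 3: {}  — dead — no transitions
rest 'bcb' ignored (set empty)
after full input: {}  (accept=1 not in)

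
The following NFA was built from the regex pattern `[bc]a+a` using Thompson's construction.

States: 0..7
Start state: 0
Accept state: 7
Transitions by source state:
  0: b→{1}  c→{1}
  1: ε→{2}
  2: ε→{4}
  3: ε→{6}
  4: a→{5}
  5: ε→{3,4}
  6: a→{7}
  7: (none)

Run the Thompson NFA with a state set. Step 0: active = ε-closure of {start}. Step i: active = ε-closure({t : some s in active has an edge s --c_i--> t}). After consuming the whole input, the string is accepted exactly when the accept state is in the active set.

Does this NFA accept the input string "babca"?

start: ε-closure({0}) = {0}
'b' @ 1: {1,2,4}
'a' @ 2: {3,4,5,6}
'b' @ 3: {}  — dead — no transitions
rest 'ca' ignored (set empty)
final: {}; accept 7 not in set

Answer: REJECT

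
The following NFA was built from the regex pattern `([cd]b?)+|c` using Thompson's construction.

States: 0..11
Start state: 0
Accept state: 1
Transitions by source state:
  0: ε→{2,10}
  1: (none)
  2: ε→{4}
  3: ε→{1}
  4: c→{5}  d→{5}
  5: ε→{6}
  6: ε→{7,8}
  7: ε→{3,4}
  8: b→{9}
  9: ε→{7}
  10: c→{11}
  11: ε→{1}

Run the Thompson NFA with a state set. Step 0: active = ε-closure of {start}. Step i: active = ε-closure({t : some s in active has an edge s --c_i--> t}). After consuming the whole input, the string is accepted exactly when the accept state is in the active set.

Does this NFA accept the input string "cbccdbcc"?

Answer: ACCEPT

Trace:
start: ε-closure({0}) = {0,2,4,10}
'c' @ 1: {1,3,4,5,6,7,8,11}  (accept∈set)
'b' @ 2: {1,3,4,7,9}  (accept∈set)
'c' @ 3: {1,3,4,5,6,7,8}  (accept∈set)
'c' @ 4: {1,3,4,5,6,7,8}  (accept∈set)
'd' @ 5: {1,3,4,5,6,7,8}  (accept∈set)
'b' @ 6: {1,3,4,7,9}  (accept∈set)
'c' @ 7: {1,3,4,5,6,7,8}  (accept∈set)
'c' @ 8: {1,3,4,5,6,7,8}  (accept∈set)
end set {1,3,4,5,6,7,8} — state 1 in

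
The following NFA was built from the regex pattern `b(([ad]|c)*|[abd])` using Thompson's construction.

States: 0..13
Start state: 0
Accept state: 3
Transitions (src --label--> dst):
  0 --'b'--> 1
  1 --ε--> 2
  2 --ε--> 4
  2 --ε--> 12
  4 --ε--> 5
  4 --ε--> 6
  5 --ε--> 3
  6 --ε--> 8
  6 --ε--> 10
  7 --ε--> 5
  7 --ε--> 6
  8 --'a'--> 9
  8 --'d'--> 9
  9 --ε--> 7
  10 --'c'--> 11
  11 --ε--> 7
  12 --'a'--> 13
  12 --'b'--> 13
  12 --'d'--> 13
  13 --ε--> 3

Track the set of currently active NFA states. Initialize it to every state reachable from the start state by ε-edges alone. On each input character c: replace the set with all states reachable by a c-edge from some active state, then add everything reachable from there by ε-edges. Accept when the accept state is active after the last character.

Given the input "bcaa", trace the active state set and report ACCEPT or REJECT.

initial (ε-close {0}): {0}
'b' @ 1: {1,2,3,4,5,6,8,10,12}  (accept∈set)
'c' @ 2: {3,5,6,7,8,10,11}  (accept∈set)
'a' @ 3: {3,5,6,7,8,9,10}  (accept∈set)
'a' @ 4: {3,5,6,7,8,9,10}  (accept∈set)
after full input: {3,5,6,7,8,9,10}  (accept=3 in)

Answer: ACCEPT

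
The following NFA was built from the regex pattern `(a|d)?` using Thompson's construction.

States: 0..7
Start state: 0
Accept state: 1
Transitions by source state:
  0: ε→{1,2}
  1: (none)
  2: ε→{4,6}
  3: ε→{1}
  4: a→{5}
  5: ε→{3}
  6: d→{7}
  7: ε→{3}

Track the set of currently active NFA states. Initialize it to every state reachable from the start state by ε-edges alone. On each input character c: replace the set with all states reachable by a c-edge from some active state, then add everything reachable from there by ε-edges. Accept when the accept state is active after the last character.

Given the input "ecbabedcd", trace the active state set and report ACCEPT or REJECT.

Answer: REJECT

Derivation:
start: ε-closure({0}) = {0,1,2,4,6}
'e' @ 1: {}  — state set empty
rest 'cbabedcd' ignored (set empty)
after full input: {}  (accept=1 not in)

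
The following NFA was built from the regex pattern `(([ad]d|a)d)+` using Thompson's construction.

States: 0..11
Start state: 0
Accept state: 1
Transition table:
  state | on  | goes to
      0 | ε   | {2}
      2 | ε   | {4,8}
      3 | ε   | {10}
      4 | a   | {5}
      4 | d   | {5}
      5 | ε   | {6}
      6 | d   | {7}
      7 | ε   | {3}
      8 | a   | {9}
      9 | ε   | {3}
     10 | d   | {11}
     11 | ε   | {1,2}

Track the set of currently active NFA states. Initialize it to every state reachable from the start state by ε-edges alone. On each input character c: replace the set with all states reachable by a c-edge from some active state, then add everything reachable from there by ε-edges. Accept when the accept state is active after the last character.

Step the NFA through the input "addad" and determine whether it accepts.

start: ε-closure({0}) = {0,2,4,8}
'a' @ 1: {3,5,6,9,10}
'd' @ 2: {1,2,3,4,7,8,10,11}  ✓accept
'd' @ 3: {1,2,4,5,6,8,11}  ✓accept
'a' @ 4: {3,5,6,9,10}
'd' @ 5: {1,2,3,4,7,8,10,11}  ✓accept
end set {1,2,3,4,7,8,10,11} — state 1 in

Answer: ACCEPT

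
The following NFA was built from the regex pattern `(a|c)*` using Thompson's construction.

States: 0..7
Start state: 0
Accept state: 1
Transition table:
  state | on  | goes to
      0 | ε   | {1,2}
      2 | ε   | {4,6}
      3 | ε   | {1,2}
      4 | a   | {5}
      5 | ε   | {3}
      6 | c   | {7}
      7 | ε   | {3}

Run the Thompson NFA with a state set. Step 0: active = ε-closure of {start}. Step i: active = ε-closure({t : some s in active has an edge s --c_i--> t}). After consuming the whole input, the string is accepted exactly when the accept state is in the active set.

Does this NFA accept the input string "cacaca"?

Answer: ACCEPT

Steps:
initial (ε-close {0}): {0,1,2,4,6}
'c' @ 1: {1,2,3,4,6,7}  (accept∈set)
'a' @ 2: {1,2,3,4,5,6}  (accept∈set)
'c' @ 3: {1,2,3,4,6,7}  (accept∈set)
'a' @ 4: {1,2,3,4,5,6}  (accept∈set)
'c' @ 5: {1,2,3,4,6,7}  (accept∈set)
'a' @ 6: {1,2,3,4,5,6}  (accept∈set)
final: {1,2,3,4,5,6}; accept 1 in set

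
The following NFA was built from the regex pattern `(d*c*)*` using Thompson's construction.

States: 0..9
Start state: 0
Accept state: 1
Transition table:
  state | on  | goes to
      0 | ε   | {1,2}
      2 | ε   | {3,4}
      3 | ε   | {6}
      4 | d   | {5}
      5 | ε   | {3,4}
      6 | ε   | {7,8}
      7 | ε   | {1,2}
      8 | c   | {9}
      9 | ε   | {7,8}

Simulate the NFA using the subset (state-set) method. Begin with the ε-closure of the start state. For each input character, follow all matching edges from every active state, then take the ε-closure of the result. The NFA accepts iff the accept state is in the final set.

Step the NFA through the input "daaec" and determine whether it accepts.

S₀ = ε-closure({0}) = {0,1,2,3,4,6,7,8}
'd' @ 1: {1,2,3,4,5,6,7,8}  [accepting]
'a' @ 2: {}  — state set empty
rest 'aec' ignored (set empty)
after full input: {}  (accept=1 not in)

Answer: REJECT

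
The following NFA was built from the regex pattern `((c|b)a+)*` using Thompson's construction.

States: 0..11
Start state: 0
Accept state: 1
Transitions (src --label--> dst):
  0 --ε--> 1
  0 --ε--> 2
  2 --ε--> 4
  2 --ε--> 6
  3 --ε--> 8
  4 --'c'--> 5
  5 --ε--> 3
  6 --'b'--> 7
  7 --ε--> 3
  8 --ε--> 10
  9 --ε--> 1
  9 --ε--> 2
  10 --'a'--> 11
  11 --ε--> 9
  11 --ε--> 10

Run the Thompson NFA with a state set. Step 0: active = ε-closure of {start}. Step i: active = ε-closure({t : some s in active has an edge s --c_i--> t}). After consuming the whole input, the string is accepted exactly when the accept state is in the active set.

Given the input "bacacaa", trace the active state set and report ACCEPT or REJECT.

start: ε-closure({0}) = {0,1,2,4,6}
'b' @ 1: {3,7,8,10}
'a' @ 2: {1,2,4,6,9,10,11}  (accept∈set)
'c' @ 3: {3,5,8,10}
'a' @ 4: {1,2,4,6,9,10,11}  (accept∈set)
'c' @ 5: {3,5,8,10}
'a' @ 6: {1,2,4,6,9,10,11}  (accept∈set)
'a' @ 7: {1,2,4,6,9,10,11}  (accept∈set)
final: {1,2,4,6,9,10,11}; accept 1 in set

Answer: ACCEPT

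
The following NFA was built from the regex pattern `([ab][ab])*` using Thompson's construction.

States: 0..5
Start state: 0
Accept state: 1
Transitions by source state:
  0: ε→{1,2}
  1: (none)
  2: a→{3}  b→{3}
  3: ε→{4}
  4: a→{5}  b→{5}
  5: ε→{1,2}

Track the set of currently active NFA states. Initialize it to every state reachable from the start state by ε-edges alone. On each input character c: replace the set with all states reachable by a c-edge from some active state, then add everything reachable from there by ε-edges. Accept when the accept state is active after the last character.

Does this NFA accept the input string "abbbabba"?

initial (ε-close {0}): {0,1,2}
'a' @ 1: {3,4}
'b' @ 2: {1,2,5}  ✓accept
'b' @ 3: {3,4}
'b' @ 4: {1,2,5}  ✓accept
'a' @ 5: {3,4}
'b' @ 6: {1,2,5}  ✓accept
'b' @ 7: {3,4}
'a' @ 8: {1,2,5}  ✓accept
end set {1,2,5} — state 1 in

Answer: ACCEPT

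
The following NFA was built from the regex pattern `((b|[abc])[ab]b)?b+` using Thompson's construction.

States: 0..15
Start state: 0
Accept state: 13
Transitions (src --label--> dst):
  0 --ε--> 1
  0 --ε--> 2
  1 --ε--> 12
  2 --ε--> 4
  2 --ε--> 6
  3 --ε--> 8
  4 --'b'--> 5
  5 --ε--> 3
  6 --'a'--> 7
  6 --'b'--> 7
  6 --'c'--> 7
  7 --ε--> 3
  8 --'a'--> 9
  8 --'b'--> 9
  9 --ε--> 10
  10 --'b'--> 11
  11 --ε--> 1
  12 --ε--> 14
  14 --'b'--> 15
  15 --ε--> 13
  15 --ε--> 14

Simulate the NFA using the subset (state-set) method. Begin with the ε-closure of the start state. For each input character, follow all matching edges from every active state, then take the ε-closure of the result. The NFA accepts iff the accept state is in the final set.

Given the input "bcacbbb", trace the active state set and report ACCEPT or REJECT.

S₀ = ε-closure({0}) = {0,1,2,4,6,12,14}
'b' @ 1: {3,5,7,8,13,14,15}  (accept∈set)
'c' @ 2: {}  — state set empty
rest 'acbbb' ignored (set empty)
after full input: {}  (accept=13 not in)

Answer: REJECT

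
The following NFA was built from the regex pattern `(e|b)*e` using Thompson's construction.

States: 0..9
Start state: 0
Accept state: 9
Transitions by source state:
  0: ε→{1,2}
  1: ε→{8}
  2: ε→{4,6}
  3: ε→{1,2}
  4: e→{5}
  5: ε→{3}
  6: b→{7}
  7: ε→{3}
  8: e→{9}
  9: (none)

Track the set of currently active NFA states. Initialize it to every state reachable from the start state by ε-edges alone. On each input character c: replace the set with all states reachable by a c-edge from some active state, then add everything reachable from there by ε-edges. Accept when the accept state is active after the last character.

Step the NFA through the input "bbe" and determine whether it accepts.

initial (ε-close {0}): {0,1,2,4,6,8}
'b' @ 1: {1,2,3,4,6,7,8}
'b' @ 2: {1,2,3,4,6,7,8}
'e' @ 3: {1,2,3,4,5,6,8,9}  (accept∈set)
after full input: {1,2,3,4,5,6,8,9}  (accept=9 in)

Answer: ACCEPT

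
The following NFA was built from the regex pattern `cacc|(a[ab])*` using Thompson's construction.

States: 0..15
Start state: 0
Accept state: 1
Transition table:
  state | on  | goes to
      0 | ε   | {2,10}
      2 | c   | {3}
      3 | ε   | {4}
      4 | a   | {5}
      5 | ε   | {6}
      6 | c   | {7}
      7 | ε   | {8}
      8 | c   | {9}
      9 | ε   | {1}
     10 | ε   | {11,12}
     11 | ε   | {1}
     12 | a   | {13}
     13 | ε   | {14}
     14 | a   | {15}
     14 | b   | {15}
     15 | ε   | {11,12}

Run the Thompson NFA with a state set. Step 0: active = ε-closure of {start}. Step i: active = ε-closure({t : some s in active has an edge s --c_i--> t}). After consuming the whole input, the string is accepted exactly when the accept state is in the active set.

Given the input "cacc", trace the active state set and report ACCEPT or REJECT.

Answer: ACCEPT

Derivation:
start: ε-closure({0}) = {0,1,2,10,11,12}
'c' @ 1: {3,4}
'a' @ 2: {5,6}
'c' @ 3: {7,8}
'c' @ 4: {1,9}  (accept∈set)
end set {1,9} — state 1 in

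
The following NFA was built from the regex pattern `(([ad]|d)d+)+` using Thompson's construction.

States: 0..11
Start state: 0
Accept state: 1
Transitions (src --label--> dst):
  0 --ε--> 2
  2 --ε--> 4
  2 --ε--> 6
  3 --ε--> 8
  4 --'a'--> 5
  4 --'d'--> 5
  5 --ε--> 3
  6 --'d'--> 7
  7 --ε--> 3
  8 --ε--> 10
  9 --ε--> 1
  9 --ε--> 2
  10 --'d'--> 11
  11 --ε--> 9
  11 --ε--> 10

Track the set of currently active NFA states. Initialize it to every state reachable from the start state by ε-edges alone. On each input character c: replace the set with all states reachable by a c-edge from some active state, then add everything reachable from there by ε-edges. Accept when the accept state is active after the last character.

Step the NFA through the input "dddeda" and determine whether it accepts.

S₀ = ε-closure({0}) = {0,2,4,6}
'd' @ 1: {3,5,7,8,10}
'd' @ 2: {1,2,4,6,9,10,11}  [accepting]
'd' @ 3: {1,2,3,4,5,6,7,8,9,10,11}  [accepting]
'e' @ 4: {}  — dead — no transitions
rest 'da' ignored (set empty)
end set {} — state 1 not in

Answer: REJECT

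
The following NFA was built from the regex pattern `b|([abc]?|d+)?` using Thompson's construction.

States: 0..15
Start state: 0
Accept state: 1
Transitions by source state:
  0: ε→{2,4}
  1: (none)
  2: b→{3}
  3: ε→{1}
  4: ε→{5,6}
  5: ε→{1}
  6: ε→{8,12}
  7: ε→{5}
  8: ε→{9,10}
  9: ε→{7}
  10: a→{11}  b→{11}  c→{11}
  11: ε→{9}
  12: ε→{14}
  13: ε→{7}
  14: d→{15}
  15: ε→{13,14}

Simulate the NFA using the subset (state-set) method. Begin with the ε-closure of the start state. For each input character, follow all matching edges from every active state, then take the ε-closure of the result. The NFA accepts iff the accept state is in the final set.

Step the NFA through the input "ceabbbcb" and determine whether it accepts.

Answer: REJECT

Derivation:
S₀ = ε-closure({0}) = {0,1,2,4,5,6,7,8,9,10,12,14}
'c' @ 1: {1,5,7,9,11}  ✓accept
'e' @ 2: {}  — dead — no transitions
rest 'abbbcb' ignored (set empty)
end set {} — state 1 not in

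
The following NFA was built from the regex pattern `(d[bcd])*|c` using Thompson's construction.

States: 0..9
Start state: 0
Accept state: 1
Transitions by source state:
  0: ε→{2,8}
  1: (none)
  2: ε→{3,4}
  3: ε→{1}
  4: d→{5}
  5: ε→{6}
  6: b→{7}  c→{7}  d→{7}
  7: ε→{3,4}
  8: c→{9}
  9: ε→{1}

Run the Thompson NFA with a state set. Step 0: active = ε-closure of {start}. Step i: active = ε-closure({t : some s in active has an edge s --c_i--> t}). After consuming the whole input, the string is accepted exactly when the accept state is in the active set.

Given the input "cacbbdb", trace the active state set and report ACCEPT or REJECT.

Answer: REJECT

Trace:
start: ε-closure({0}) = {0,1,2,3,4,8}
'c' @ 1: {1,9}  ✓accept
'a' @ 2: {}  — state set empty
rest 'cbbdb' ignored (set empty)
final: {}; accept 1 not in set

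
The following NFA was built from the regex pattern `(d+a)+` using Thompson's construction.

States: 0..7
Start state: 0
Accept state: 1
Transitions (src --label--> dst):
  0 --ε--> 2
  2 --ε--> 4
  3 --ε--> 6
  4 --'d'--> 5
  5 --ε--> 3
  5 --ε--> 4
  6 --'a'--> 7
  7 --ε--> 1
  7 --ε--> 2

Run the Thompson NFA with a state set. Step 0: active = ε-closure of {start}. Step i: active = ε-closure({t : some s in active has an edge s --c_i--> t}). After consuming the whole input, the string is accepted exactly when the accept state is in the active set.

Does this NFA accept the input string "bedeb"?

start: ε-closure({0}) = {0,2,4}
'b' @ 1: {}  — no active states
rest 'edeb' ignored (set empty)
after full input: {}  (accept=1 not in)

Answer: REJECT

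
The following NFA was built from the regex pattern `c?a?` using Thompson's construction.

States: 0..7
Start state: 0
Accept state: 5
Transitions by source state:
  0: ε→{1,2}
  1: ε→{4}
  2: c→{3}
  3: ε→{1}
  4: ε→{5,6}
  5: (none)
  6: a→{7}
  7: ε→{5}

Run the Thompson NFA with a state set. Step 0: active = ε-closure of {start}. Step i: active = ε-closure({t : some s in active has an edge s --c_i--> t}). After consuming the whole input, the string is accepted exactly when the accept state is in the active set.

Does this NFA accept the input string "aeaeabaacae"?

S₀ = ε-closure({0}) = {0,1,2,4,5,6}
'a' @ 1: {5,7}  ✓accept
'e' @ 2: {}  — dead — no transitions
rest 'aeabaacae' ignored (set empty)
after full input: {}  (accept=5 not in)

Answer: REJECT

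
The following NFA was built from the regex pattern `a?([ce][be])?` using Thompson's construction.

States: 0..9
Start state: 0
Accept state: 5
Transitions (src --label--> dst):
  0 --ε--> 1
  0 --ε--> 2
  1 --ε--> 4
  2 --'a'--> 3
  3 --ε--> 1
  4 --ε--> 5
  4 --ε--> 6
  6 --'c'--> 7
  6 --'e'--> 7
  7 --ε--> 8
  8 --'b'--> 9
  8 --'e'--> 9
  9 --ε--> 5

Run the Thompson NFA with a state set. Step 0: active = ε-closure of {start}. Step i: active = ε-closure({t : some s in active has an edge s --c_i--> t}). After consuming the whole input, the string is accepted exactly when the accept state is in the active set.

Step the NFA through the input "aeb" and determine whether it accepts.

Answer: ACCEPT

Derivation:
S₀ = ε-closure({0}) = {0,1,2,4,5,6}
'a' @ 1: {1,3,4,5,6}  (accept∈set)
'e' @ 2: {7,8}
'b' @ 3: {5,9}  (accept∈set)
end set {5,9} — state 5 in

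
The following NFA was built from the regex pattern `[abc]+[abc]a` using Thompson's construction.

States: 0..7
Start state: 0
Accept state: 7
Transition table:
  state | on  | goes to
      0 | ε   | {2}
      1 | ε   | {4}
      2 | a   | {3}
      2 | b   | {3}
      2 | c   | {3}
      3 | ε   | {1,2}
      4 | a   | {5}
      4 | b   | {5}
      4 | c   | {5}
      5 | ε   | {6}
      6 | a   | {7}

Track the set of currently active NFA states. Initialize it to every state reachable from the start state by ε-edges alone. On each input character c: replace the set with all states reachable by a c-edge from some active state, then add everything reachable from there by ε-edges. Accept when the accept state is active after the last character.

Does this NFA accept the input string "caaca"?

Answer: ACCEPT

Derivation:
initial (ε-close {0}): {0,2}
'c' @ 1: {1,2,3,4}
'a' @ 2: {1,2,3,4,5,6}
'a' @ 3: {1,2,3,4,5,6,7}  [accepting]
'c' @ 4: {1,2,3,4,5,6}
'a' @ 5: {1,2,3,4,5,6,7}  [accepting]
final: {1,2,3,4,5,6,7}; accept 7 in set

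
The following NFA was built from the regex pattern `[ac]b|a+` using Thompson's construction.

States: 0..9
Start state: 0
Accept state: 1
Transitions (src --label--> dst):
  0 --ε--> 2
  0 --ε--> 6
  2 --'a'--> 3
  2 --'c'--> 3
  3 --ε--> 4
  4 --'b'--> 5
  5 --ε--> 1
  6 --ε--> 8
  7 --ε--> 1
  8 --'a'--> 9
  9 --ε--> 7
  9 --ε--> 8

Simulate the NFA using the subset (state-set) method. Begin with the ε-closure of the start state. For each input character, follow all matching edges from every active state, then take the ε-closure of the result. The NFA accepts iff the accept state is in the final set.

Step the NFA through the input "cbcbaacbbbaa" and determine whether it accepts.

Answer: REJECT

Trace:
initial (ε-close {0}): {0,2,6,8}
'c' @ 1: {3,4}
'b' @ 2: {1,5}  (accept∈set)
'c' @ 3: {}  — dead — no transitions
rest 'baacbbbaa' ignored (set empty)
final: {}; accept 1 not in set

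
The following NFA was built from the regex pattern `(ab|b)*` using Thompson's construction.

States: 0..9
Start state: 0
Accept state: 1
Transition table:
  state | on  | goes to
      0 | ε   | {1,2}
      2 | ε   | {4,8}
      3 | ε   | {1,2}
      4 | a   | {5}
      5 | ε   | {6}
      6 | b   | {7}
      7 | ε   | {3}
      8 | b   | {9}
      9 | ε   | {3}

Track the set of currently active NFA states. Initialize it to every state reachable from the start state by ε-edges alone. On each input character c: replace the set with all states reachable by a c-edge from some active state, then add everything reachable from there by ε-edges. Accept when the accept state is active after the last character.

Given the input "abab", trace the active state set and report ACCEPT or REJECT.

Answer: ACCEPT

Trace:
S₀ = ε-closure({0}) = {0,1,2,4,8}
'a' @ 1: {5,6}
'b' @ 2: {1,2,3,4,7,8}  (accept∈set)
'a' @ 3: {5,6}
'b' @ 4: {1,2,3,4,7,8}  (accept∈set)
after full input: {1,2,3,4,7,8}  (accept=1 in)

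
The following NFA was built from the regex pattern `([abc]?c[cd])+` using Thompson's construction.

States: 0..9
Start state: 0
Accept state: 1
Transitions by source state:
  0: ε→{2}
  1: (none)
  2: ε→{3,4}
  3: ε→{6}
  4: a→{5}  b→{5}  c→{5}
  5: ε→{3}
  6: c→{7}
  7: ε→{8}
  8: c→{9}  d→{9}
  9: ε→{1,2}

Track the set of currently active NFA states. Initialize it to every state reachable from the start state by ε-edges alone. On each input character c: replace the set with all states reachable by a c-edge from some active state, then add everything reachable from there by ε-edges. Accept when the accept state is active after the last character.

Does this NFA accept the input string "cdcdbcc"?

start: ε-closure({0}) = {0,2,3,4,6}
'c' @ 1: {3,5,6,7,8}
'd' @ 2: {1,2,3,4,6,9}  ✓accept
'c' @ 3: {3,5,6,7,8}
'd' @ 4: {1,2,3,4,6,9}  ✓accept
'b' @ 5: {3,5,6}
'c' @ 6: {7,8}
'c' @ 7: {1,2,3,4,6,9}  ✓accept
end set {1,2,3,4,6,9} — state 1 in

Answer: ACCEPT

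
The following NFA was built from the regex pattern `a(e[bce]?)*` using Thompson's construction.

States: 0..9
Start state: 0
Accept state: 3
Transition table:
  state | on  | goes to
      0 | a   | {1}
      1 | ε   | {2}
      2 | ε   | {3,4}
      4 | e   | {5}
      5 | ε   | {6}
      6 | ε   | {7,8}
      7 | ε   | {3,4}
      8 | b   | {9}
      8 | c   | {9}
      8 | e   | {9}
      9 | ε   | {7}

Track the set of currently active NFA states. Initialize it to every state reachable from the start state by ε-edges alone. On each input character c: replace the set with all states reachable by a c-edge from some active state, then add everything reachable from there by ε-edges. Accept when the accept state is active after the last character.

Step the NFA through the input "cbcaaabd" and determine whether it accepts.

S₀ = ε-closure({0}) = {0}
'c' @ 1: {}  — state set empty
rest 'bcaaabd' ignored (set empty)
end set {} — state 3 not in

Answer: REJECT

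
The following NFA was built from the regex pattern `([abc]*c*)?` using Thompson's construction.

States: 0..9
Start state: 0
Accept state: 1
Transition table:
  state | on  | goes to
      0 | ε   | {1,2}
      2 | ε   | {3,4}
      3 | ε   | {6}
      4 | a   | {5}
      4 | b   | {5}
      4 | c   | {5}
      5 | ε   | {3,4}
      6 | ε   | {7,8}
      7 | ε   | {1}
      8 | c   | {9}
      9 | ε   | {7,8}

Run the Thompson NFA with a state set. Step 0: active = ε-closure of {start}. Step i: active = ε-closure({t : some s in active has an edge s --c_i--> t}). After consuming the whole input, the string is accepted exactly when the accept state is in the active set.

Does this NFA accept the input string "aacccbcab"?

start: ε-closure({0}) = {0,1,2,3,4,6,7,8}
'a' @ 1: {1,3,4,5,6,7,8}  (accept∈set)
'a' @ 2: {1,3,4,5,6,7,8}  (accept∈set)
'c' @ 3: {1,3,4,5,6,7,8,9}  (accept∈set)
'c' @ 4: {1,3,4,5,6,7,8,9}  (accept∈set)
'c' @ 5: {1,3,4,5,6,7,8,9}  (accept∈set)
'b' @ 6: {1,3,4,5,6,7,8}  (accept∈set)
'c' @ 7: {1,3,4,5,6,7,8,9}  (accept∈set)
'a' @ 8: {1,3,4,5,6,7,8}  (accept∈set)
'b' @ 9: {1,3,4,5,6,7,8}  (accept∈set)
final: {1,3,4,5,6,7,8}; accept 1 in set

Answer: ACCEPT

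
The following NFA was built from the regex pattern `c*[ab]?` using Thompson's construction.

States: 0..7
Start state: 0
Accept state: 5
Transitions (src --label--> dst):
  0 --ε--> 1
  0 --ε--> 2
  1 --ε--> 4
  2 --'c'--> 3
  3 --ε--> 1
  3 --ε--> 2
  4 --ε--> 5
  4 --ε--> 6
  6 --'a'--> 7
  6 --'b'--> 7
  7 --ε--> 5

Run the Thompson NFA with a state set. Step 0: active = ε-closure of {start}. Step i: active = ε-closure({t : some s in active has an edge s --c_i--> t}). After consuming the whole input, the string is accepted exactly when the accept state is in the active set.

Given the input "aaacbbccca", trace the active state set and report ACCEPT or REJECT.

Answer: REJECT

Steps:
S₀ = ε-closure({0}) = {0,1,2,4,5,6}
'a' @ 1: {5,7}  ✓accept
'a' @ 2: {}  — dead — no transitions
rest 'acbbccca' ignored (set empty)
end set {} — state 5 not in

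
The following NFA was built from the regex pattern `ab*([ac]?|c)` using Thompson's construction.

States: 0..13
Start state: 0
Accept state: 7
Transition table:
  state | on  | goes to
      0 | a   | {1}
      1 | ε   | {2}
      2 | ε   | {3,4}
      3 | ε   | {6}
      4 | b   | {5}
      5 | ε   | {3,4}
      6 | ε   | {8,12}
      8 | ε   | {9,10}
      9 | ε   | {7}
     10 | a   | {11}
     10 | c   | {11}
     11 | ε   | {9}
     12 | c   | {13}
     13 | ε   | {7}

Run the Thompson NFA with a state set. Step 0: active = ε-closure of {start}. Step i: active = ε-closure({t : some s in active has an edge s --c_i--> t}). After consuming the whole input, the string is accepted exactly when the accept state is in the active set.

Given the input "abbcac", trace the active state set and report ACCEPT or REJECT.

Answer: REJECT

Trace:
start: ε-closure({0}) = {0}
'a' @ 1: {1,2,3,4,6,7,8,9,10,12}  ✓accept
'b' @ 2: {3,4,5,6,7,8,9,10,12}  ✓accept
'b' @ 3: {3,4,5,6,7,8,9,10,12}  ✓accept
'c' @ 4: {7,9,11,13}  ✓accept
'a' @ 5: {}  — dead — no transitions
rest 'c' ignored (set empty)
end set {} — state 7 not in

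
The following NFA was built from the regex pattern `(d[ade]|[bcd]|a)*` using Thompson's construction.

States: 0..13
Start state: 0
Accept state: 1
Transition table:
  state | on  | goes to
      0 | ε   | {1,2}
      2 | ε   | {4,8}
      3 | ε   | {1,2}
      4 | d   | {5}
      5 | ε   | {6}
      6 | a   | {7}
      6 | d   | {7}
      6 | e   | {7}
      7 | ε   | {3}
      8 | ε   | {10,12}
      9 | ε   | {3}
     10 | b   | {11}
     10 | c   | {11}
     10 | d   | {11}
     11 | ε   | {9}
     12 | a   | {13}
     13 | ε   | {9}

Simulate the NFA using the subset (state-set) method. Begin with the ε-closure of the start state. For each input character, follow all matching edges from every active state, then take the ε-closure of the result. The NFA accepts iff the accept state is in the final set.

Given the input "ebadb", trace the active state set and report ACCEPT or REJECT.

Answer: REJECT

Steps:
start: ε-closure({0}) = {0,1,2,4,8,10,12}
'e' @ 1: {}  — dead — no transitions
rest 'badb' ignored (set empty)
after full input: {}  (accept=1 not in)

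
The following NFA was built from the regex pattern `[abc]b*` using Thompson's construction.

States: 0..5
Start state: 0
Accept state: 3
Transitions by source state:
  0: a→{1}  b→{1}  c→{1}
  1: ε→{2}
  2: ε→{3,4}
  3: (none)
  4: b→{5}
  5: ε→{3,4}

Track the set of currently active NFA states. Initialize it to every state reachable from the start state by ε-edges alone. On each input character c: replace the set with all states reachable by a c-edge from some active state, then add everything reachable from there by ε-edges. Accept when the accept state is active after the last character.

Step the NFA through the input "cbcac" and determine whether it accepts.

S₀ = ε-closure({0}) = {0}
'c' @ 1: {1,2,3,4}  ✓accept
'b' @ 2: {3,4,5}  ✓accept
'c' @ 3: {}  — state set empty
rest 'ac' ignored (set empty)
end set {} — state 3 not in

Answer: REJECT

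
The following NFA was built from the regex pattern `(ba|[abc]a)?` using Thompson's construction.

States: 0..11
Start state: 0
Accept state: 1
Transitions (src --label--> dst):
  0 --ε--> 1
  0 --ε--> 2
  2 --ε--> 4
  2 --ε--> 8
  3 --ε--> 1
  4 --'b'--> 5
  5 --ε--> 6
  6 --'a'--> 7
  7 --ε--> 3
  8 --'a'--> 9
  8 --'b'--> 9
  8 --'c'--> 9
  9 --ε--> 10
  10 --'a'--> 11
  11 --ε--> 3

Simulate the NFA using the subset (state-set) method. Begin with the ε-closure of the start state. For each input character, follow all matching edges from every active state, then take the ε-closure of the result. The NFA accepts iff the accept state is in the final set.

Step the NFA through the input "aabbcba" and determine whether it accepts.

Answer: REJECT

Steps:
start: ε-closure({0}) = {0,1,2,4,8}
'a' @ 1: {9,10}
'a' @ 2: {1,3,11}  [accepting]
'b' @ 3: {}  — dead — no transitions
rest 'bcba' ignored (set empty)
end set {} — state 1 not in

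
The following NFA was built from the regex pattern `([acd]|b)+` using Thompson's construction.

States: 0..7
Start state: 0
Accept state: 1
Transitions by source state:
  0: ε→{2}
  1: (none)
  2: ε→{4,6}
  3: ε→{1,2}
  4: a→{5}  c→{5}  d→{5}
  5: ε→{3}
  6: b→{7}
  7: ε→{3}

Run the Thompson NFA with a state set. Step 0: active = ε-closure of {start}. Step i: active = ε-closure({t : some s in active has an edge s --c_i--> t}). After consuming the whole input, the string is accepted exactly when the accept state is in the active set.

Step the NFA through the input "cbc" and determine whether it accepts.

Answer: ACCEPT

Steps:
initial (ε-close {0}): {0,2,4,6}
'c' @ 1: {1,2,3,4,5,6}  ✓accept
'b' @ 2: {1,2,3,4,6,7}  ✓accept
'c' @ 3: {1,2,3,4,5,6}  ✓accept
end set {1,2,3,4,5,6} — state 1 in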